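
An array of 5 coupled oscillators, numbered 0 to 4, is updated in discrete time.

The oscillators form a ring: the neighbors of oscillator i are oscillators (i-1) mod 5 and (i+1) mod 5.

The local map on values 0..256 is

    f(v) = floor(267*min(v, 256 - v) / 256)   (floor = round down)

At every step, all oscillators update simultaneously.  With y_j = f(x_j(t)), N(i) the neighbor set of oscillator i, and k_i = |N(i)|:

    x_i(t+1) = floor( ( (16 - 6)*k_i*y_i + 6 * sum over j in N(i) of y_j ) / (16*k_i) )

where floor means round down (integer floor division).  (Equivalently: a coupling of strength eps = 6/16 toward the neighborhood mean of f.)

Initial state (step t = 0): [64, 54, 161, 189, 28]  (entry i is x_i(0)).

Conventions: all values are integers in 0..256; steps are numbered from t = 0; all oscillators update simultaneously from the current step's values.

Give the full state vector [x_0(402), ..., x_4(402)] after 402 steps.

Answer: [131, 131, 131, 131, 131]
Key observation: The state at step 23, [130, 130, 130, 130, 130], reappears at step 25: the system is in a cycle of period 2 from step 23 on.  Therefore the state at step 402 equals the state at step 23 + ((402 - 23) mod 2) = 24, which is [131, 131, 131, 131, 131].

Derivation:
t=0: [64, 54, 161, 189, 28]
t=1: [57, 65, 85, 67, 43]
t=2: [57, 69, 80, 67, 51]
t=3: [60, 71, 78, 68, 57]
t=4: [63, 73, 77, 70, 61]
t=5: [66, 74, 77, 72, 65]
t=6: [69, 75, 78, 74, 68]
t=7: [72, 77, 79, 76, 71]
t=8: [75, 79, 81, 78, 75]
t=9: [78, 81, 83, 81, 78]
t=10: [81, 83, 85, 83, 81]
t=11: [84, 86, 87, 86, 84]
t=12: [87, 88, 89, 88, 87]
t=13: [90, 91, 91, 91, 90]
t=14: [93, 93, 94, 93, 93]
t=15: [96, 96, 97, 96, 96]
t=16: [100, 100, 100, 100, 100]
t=17: [104, 104, 104, 104, 104]
t=18: [108, 108, 108, 108, 108]
t=19: [112, 112, 112, 112, 112]
t=20: [116, 116, 116, 116, 116]
t=21: [120, 120, 120, 120, 120]
t=22: [125, 125, 125, 125, 125]
t=23: [130, 130, 130, 130, 130]
t=24: [131, 131, 131, 131, 131]
t=25: [130, 130, 130, 130, 130]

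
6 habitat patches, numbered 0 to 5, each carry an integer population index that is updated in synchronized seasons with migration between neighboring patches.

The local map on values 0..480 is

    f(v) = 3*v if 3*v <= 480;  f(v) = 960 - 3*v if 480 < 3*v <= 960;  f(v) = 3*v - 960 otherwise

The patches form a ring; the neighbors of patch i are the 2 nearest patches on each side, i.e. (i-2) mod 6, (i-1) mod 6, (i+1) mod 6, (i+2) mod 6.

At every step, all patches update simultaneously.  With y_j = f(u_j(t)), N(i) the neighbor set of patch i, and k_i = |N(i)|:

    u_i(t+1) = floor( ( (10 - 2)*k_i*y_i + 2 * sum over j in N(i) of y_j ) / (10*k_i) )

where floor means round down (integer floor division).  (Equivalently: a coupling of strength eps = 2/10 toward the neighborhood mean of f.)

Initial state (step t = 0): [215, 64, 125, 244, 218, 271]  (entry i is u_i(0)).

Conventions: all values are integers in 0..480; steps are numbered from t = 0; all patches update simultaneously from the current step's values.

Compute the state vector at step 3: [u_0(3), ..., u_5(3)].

Answer: [254, 60, 306, 196, 279, 224]

Derivation:
t=0: [215, 64, 125, 244, 218, 271]
t=1: [303, 206, 352, 233, 298, 169]
t=2: [88, 316, 112, 256, 95, 398]
t=3: [254, 60, 306, 196, 279, 224]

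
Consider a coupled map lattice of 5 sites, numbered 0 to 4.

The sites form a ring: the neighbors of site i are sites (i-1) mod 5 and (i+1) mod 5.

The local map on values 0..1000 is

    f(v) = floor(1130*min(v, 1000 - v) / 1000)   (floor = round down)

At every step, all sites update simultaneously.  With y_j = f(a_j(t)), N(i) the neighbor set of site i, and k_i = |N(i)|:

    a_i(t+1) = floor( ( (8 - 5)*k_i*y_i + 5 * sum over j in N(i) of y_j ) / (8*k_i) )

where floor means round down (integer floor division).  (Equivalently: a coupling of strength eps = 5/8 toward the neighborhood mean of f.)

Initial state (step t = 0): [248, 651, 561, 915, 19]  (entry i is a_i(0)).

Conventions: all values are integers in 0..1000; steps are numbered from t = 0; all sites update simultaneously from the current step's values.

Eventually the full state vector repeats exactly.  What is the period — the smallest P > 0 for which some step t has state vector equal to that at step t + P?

Answer: 4
Key observation: The state at step 28, [561, 561, 561, 561, 561], reappears at step 32 — and no state repeats earlier — so the cycle the system enters has period 4.

Derivation:
t=0: [248, 651, 561, 915, 19]
t=1: [234, 390, 339, 197, 125]
t=2: [280, 367, 350, 247, 204]
t=3: [319, 377, 364, 299, 272]
t=4: [364, 400, 392, 350, 332]
t=5: [412, 436, 430, 403, 392]
t=6: [466, 481, 477, 460, 453]
t=7: [526, 536, 534, 522, 518]
t=8: [534, 528, 529, 536, 539]
t=9: [526, 530, 529, 525, 523]
t=10: [535, 532, 532, 535, 536]
t=11: [525, 527, 527, 525, 524]
t=12: [535, 534, 534, 535, 536]
t=13: [525, 525, 525, 525, 524]
t=14: [536, 536, 536, 536, 536]
t=15: [524, 524, 524, 524, 524]
t=16: [537, 537, 537, 537, 537]
t=17: [523, 523, 523, 523, 523]
t=18: [539, 539, 539, 539, 539]
t=19: [520, 520, 520, 520, 520]
t=20: [542, 542, 542, 542, 542]
t=21: [517, 517, 517, 517, 517]
t=22: [545, 545, 545, 545, 545]
t=23: [514, 514, 514, 514, 514]
t=24: [549, 549, 549, 549, 549]
t=25: [509, 509, 509, 509, 509]
t=26: [554, 554, 554, 554, 554]
t=27: [503, 503, 503, 503, 503]
t=28: [561, 561, 561, 561, 561]
t=29: [496, 496, 496, 496, 496]
t=30: [560, 560, 560, 560, 560]
t=31: [497, 497, 497, 497, 497]
t=32: [561, 561, 561, 561, 561]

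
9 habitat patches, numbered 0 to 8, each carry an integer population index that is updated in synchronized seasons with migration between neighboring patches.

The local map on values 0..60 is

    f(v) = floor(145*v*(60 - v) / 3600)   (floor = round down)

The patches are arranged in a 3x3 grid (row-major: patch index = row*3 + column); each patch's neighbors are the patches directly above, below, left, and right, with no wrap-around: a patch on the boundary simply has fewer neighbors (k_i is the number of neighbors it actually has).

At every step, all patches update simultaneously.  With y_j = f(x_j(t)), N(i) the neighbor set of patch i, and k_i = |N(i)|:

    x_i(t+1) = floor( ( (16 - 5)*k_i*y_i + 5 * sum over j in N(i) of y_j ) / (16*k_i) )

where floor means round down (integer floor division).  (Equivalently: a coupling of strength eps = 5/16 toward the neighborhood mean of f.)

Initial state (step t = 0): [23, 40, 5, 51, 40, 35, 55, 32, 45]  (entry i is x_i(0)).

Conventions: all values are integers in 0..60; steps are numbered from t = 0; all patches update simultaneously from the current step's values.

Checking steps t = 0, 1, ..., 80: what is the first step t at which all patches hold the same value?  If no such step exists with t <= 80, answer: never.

Answer: 4
Key observation: Synchronization is absorbing here: once all patches are equal they stay equal, and step 4 is the first all-equal step.

Derivation:
t=0: [23, 40, 5, 51, 40, 35, 55, 32, 45]  (not all equal)
t=1: [31, 30, 18, 20, 31, 31, 16, 32, 29]  (not all equal)
t=2: [35, 35, 31, 32, 35, 35, 29, 35, 36]  (not all equal)
t=3: [35, 35, 35, 35, 35, 35, 35, 35, 34]  (not all equal)
t=4: [35, 35, 35, 35, 35, 35, 35, 35, 35]  (all equal)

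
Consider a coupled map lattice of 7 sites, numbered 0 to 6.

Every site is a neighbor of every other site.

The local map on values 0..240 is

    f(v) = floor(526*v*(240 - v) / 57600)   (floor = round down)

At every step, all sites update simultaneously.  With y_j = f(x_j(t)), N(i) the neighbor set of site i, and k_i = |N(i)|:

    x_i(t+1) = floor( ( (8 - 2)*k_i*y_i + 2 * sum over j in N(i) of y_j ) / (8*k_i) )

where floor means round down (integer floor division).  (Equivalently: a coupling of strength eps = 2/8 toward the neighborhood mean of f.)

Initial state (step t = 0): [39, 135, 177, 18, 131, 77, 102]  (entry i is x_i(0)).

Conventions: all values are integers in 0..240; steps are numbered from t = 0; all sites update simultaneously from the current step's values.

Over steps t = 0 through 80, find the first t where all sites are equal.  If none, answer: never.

Simulating step by step:
t=0: [39, 135, 177, 18, 131, 77, 102]  (not all equal)
t=1: [79, 120, 101, 55, 121, 110, 120]  (not all equal)
t=2: [117, 128, 126, 100, 128, 127, 128]  (not all equal)
t=3: [130, 130, 130, 127, 130, 130, 130]  (not all equal)
t=4: [130, 130, 130, 130, 130, 130, 130]  (all equal)

Answer: 4
Key observation: Synchronization is absorbing here: once all sites are equal they stay equal, and step 4 is the first all-equal step.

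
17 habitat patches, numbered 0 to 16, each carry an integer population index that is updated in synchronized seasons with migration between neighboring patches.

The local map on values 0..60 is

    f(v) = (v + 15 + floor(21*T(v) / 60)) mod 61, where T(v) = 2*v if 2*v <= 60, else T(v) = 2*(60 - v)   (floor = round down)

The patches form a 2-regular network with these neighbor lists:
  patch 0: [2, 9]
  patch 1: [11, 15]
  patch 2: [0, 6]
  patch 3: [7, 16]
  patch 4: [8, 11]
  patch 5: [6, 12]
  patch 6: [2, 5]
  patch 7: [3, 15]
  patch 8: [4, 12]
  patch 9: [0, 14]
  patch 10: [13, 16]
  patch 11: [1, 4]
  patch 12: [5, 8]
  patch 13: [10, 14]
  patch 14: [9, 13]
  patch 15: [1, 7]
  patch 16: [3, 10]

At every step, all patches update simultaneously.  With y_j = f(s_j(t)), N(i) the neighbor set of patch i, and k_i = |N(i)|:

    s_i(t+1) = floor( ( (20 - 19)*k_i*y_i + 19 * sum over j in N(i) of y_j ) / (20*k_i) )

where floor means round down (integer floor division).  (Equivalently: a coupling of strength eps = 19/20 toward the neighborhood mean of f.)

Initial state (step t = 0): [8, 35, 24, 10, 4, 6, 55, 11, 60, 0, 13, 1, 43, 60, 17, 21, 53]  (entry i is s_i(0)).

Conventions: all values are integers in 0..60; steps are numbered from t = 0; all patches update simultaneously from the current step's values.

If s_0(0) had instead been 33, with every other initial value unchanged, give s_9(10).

Answer: s_9(10) = 8
Key observation: This trace re-runs the system from the modified initial state.

Derivation:
t=0: [33, 35, 24, 10, 4, 6, 55, 11, 60, 0, 13, 1, 43, 60, 17, 21, 53]
t=1: [33, 31, 10, 22, 15, 10, 38, 40, 14, 23, 13, 13, 18, 38, 15, 21, 33]
t=2: [41, 41, 7, 8, 37, 26, 30, 48, 42, 24, 7, 23, 35, 36, 30, 8, 42]
t=3: [38, 39, 7, 9, 29, 8, 40, 27, 6, 8, 7, 9, 32, 15, 29, 9, 26]
t=4: [26, 28, 8, 58, 26, 7, 26, 31, 5, 6, 48, 6, 25, 15, 32, 33, 29]
t=5: [28, 14, 57, 4, 25, 56, 28, 8, 56, 31, 20, 29, 26, 9, 31, 3, 11]
t=6: [8, 12, 1, 30, 9, 29, 11, 20, 55, 3, 32, 45, 14, 27, 16, 32, 34]
t=7: [18, 8, 29, 26, 11, 33, 10, 7, 32, 34, 31, 31, 9, 25, 40, 40, 5]
t=8: [6, 7, 36, 26, 6, 29, 5, 33, 30, 25, 38, 29, 6, 9, 30, 26, 31]
t=9: [31, 30, 23, 7, 5, 22, 5, 56, 24, 17, 16, 24, 5, 7, 41, 17, 31]
t=10: [46, 46, 16, 9, 53, 24, 51, 33, 24, 8, 16, 16, 51, 25, 33, 10, 32]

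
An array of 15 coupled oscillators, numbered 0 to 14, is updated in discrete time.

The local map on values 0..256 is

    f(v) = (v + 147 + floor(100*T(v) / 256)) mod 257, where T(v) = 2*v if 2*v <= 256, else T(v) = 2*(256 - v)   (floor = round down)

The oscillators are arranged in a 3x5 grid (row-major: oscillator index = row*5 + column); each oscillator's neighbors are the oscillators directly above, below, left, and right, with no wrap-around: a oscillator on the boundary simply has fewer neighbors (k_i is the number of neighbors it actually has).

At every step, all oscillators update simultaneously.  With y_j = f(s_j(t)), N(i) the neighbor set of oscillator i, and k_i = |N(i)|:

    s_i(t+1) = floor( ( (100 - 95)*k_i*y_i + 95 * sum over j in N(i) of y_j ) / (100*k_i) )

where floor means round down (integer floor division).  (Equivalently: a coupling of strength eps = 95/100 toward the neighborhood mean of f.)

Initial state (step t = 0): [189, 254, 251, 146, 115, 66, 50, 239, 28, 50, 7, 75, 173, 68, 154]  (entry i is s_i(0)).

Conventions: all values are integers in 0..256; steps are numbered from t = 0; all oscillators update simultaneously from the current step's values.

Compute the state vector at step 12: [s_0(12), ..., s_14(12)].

Answer: [80, 12, 101, 23, 159, 24, 100, 14, 115, 31, 128, 22, 93, 15, 99]

Derivation:
t=0: [189, 254, 251, 146, 115, 66, 50, 239, 28, 50, 7, 75, 173, 68, 154]
t=1: [78, 169, 136, 143, 174, 166, 87, 174, 130, 142, 22, 166, 62, 141, 123]
t=2: [121, 66, 124, 121, 121, 88, 122, 73, 122, 118, 129, 79, 118, 77, 119]
t=3: [30, 102, 47, 107, 102, 106, 29, 101, 65, 104, 42, 104, 29, 98, 65]
t=4: [80, 202, 81, 100, 77, 199, 79, 153, 68, 29, 83, 199, 75, 69, 66]
t=5: [128, 37, 104, 26, 127, 38, 125, 29, 95, 24, 128, 35, 86, 13, 100]
t=6: [208, 107, 194, 88, 187, 120, 203, 78, 181, 86, 206, 96, 184, 62, 173]
t=7: [93, 130, 55, 126, 48, 133, 71, 126, 34, 124, 84, 129, 34, 122, 26]
t=8: [115, 105, 121, 221, 118, 40, 112, 165, 116, 205, 114, 88, 117, 197, 112]
t=9: [144, 95, 113, 102, 134, 98, 115, 98, 130, 96, 130, 90, 101, 96, 131]
t=10: [64, 99, 65, 107, 68, 108, 60, 91, 66, 115, 60, 91, 58, 99, 63]
t=11: [70, 86, 62, 11, 83, 165, 72, 124, 69, 11, 76, 242, 66, 85, 76]
t=12: [80, 12, 101, 23, 159, 24, 100, 14, 115, 31, 128, 22, 93, 15, 99]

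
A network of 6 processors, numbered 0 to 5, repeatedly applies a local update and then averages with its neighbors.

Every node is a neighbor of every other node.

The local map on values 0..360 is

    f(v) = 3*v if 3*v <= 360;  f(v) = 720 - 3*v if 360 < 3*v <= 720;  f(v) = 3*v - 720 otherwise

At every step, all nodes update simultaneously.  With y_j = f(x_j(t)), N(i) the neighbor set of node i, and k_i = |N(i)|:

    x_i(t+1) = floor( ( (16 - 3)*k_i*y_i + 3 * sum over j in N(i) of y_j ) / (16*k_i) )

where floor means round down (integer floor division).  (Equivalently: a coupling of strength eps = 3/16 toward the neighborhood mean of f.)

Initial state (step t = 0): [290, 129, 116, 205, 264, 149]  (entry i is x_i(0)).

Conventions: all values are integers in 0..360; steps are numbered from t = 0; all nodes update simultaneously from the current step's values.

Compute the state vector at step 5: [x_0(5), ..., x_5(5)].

Answer: [172, 198, 196, 217, 91, 200]

Derivation:
t=0: [290, 129, 116, 205, 264, 149]
t=1: [164, 306, 317, 129, 103, 259]
t=2: [227, 204, 229, 308, 290, 95]
t=3: [60, 114, 56, 188, 146, 251]
t=4: [183, 308, 173, 164, 262, 69]
t=5: [172, 198, 196, 217, 91, 200]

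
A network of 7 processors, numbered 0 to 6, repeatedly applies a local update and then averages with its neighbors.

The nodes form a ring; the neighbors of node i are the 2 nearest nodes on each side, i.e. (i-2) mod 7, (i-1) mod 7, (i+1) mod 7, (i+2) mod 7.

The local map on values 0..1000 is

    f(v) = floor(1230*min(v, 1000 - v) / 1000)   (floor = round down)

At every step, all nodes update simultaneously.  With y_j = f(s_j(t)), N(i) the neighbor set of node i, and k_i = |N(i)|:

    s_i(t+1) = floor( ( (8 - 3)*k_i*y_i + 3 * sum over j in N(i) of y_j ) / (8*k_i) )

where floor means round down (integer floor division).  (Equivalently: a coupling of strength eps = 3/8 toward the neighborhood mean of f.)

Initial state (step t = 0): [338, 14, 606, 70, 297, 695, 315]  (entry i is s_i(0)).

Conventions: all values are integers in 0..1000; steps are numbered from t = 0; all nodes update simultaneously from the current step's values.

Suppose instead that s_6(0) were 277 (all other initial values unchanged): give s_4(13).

Answer: s_4(13) = 525
Key observation: This trace re-runs the system from the modified initial state.

Derivation:
t=0: [338, 14, 606, 70, 297, 695, 277]
t=1: [373, 134, 385, 170, 348, 347, 322]
t=2: [423, 246, 413, 270, 408, 406, 385]
t=3: [491, 360, 472, 377, 482, 483, 466]
t=4: [582, 484, 559, 496, 577, 580, 567]
t=5: [526, 577, 548, 584, 531, 526, 533]
t=6: [573, 533, 552, 528, 568, 574, 570]
t=7: [532, 563, 551, 566, 536, 529, 531]
t=8: [569, 545, 552, 542, 566, 573, 571]
t=9: [533, 552, 549, 555, 536, 529, 530]
t=10: [570, 555, 556, 553, 567, 574, 574]
t=11: [530, 543, 543, 544, 533, 526, 526]
t=12: [575, 565, 564, 563, 573, 579, 579]
t=13: [523, 532, 533, 533, 525, 520, 519]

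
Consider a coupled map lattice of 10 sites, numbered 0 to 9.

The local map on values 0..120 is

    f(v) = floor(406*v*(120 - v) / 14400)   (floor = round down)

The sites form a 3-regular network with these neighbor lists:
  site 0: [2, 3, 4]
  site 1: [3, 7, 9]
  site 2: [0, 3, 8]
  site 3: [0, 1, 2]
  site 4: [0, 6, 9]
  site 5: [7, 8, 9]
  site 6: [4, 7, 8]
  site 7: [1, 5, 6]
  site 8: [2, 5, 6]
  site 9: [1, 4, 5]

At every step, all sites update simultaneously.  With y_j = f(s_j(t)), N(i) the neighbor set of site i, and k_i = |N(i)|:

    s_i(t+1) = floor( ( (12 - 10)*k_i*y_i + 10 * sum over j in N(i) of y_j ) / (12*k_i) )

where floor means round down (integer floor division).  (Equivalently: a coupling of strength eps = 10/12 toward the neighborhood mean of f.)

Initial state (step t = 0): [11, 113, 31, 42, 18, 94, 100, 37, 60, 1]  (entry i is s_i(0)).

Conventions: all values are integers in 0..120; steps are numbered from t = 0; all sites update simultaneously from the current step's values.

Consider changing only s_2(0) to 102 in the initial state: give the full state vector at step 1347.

Answer: [55, 56, 55, 55, 55, 56, 56, 56, 56, 56]
Key observation: The state at step 6, [101, 100, 100, 100, 100, 100, 100, 100, 100, 100], reappears at step 10: the system is in a cycle of period 4 from step 6 on.  Therefore the state at step 1347 equals the state at step 6 + ((1347 - 6) mod 4) = 7, which is [55, 56, 55, 55, 55, 56, 56, 56, 56, 56].

Derivation:
t=0: [11, 113, 102, 42, 18, 94, 100, 37, 60, 1]
t=1: [59, 53, 71, 44, 34, 64, 75, 54, 65, 39]
t=2: [92, 95, 98, 98, 92, 97, 94, 98, 98, 93]
t=3: [65, 63, 63, 65, 70, 63, 64, 64, 62, 67]
t=4: [99, 100, 100, 100, 99, 100, 100, 101, 101, 100]
t=5: [56, 55, 56, 56, 56, 54, 55, 55, 55, 56]
t=6: [101, 100, 100, 100, 100, 100, 100, 100, 100, 100]
t=7: [55, 56, 55, 55, 55, 56, 56, 56, 56, 56]
t=8: [100, 100, 100, 100, 100, 101, 100, 101, 100, 100]
t=9: [56, 55, 56, 56, 56, 55, 55, 55, 55, 55]
t=10: [101, 100, 100, 100, 100, 100, 100, 100, 100, 100]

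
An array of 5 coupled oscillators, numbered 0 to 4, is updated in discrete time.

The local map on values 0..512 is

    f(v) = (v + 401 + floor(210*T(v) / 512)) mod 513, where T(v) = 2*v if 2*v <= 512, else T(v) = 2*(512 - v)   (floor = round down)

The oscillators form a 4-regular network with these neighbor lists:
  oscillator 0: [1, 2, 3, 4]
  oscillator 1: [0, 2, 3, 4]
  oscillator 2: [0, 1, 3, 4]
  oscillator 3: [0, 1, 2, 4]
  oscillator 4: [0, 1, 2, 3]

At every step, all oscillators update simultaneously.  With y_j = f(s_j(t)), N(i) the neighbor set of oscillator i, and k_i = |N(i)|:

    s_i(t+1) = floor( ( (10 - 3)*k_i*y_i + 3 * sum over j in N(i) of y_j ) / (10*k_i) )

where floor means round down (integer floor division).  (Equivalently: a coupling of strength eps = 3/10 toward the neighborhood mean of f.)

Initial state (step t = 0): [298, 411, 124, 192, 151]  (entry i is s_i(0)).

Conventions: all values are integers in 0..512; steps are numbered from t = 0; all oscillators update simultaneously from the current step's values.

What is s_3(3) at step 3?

Simulating step by step:
t=0: [298, 411, 124, 192, 151]
t=1: [319, 332, 164, 242, 195]
t=2: [339, 340, 227, 316, 262]
t=3: [361, 362, 319, 359, 353]

Answer: s_3(3) = 359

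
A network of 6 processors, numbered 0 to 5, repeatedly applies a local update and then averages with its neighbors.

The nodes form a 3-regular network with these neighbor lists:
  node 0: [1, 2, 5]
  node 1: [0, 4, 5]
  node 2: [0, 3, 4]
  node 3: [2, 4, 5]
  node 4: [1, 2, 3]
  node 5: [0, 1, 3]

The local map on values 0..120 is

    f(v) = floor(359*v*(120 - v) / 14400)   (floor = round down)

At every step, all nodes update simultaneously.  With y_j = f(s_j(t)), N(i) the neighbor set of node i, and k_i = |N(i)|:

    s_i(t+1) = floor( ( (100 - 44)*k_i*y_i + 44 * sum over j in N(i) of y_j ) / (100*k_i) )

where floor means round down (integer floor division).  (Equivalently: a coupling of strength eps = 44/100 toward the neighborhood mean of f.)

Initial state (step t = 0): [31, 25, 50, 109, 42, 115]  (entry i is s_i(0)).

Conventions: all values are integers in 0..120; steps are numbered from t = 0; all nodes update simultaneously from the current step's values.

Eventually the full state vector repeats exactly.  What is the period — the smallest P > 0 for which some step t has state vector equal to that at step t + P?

Simulating step by step:
t=0: [31, 25, 50, 109, 42, 115]
t=1: [61, 56, 74, 42, 71, 30]
t=2: [85, 85, 84, 80, 85, 75]
t=3: [75, 75, 75, 78, 74, 80]
t=4: [83, 83, 83, 81, 83, 80]
t=5: [76, 76, 76, 77, 76, 77]
t=6: [82, 82, 82, 82, 82, 82]
t=7: [77, 77, 77, 77, 77, 77]
t=8: [82, 82, 82, 82, 82, 82]

Answer: 2
Key observation: The state at step 6, [82, 82, 82, 82, 82, 82], reappears at step 8 — and no state repeats earlier — so the cycle the system enters has period 2.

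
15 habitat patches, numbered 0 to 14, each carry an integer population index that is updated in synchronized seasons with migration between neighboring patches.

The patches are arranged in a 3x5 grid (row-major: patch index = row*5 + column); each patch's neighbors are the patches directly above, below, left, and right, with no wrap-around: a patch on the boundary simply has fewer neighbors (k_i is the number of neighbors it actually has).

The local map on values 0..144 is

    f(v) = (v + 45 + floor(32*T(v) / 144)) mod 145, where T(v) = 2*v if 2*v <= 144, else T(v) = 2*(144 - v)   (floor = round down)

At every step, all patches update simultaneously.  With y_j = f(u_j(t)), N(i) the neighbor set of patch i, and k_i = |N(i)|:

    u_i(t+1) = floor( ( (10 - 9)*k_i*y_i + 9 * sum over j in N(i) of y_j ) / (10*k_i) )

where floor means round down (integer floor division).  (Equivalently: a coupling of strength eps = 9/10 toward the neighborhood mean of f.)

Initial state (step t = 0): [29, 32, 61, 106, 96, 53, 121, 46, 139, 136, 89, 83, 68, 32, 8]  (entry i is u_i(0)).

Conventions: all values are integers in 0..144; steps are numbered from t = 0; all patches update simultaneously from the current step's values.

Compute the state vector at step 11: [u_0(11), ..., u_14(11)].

Answer: [61, 74, 68, 72, 27, 96, 96, 97, 52, 76, 98, 123, 97, 86, 31]

Derivation:
t=0: [29, 32, 61, 106, 96, 53, 121, 46, 139, 136, 89, 83, 68, 32, 8]
t=1: [104, 84, 80, 59, 29, 51, 78, 89, 63, 38, 60, 57, 77, 81, 64]
t=2: [59, 11, 46, 82, 111, 59, 61, 36, 70, 117, 123, 55, 45, 84, 62]
t=3: [98, 118, 60, 42, 19, 101, 105, 89, 32, 50, 117, 94, 80, 74, 30]
t=4: [23, 54, 57, 98, 107, 22, 19, 58, 63, 87, 19, 19, 11, 56, 63]
t=5: [97, 95, 93, 87, 15, 74, 96, 101, 77, 89, 73, 68, 103, 112, 75]
t=6: [11, 16, 15, 27, 17, 11, 43, 15, 16, 24, 67, 26, 58, 12, 18]
t=7: [63, 76, 72, 69, 80, 98, 72, 89, 72, 70, 78, 121, 75, 86, 70]
t=8: [24, 43, 49, 19, 66, 45, 15, 5, 38, 4, 22, 7, 17, 4, 5]
t=9: [105, 88, 80, 113, 68, 77, 79, 83, 60, 92, 81, 68, 54, 71, 50]
t=10: [10, 12, 15, 87, 32, 12, 39, 61, 25, 118, 67, 56, 58, 111, 19]
t=11: [61, 74, 68, 72, 27, 96, 96, 97, 52, 76, 98, 123, 97, 86, 31]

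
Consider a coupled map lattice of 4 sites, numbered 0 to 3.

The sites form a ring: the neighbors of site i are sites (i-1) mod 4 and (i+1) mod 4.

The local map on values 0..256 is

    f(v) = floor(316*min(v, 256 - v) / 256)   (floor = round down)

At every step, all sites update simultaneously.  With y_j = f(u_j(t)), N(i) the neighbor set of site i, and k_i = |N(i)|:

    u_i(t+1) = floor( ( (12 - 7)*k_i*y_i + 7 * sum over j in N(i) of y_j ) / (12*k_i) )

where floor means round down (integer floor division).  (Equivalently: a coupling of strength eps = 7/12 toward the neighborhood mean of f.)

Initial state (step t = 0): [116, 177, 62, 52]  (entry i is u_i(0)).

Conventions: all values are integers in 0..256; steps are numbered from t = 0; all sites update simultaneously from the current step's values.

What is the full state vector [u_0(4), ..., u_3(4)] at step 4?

Answer: [139, 140, 142, 141]

Derivation:
t=0: [116, 177, 62, 52]
t=1: [106, 104, 78, 90]
t=2: [123, 119, 109, 112]
t=3: [145, 143, 138, 140]
t=4: [139, 140, 142, 141]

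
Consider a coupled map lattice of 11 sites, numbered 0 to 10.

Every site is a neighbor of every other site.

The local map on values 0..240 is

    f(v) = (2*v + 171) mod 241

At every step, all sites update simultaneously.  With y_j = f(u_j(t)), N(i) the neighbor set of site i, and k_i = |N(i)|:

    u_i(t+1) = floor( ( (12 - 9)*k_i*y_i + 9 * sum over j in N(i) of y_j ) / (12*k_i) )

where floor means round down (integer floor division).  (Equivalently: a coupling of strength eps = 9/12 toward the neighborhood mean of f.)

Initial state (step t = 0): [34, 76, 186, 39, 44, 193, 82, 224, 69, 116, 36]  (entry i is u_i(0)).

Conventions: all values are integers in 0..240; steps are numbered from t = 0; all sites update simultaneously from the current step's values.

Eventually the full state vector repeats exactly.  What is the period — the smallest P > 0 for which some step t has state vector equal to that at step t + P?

Simulating step by step:
t=0: [34, 76, 186, 39, 44, 193, 82, 224, 69, 116, 36]
t=1: [112, 85, 81, 72, 74, 84, 87, 94, 82, 99, 71]
t=2: [110, 100, 99, 96, 97, 100, 101, 104, 99, 105, 96]
t=3: [134, 131, 130, 129, 130, 131, 131, 132, 130, 132, 129]
t=4: [192, 191, 191, 191, 191, 191, 191, 192, 191, 192, 191]
t=5: [71, 71, 71, 71, 71, 71, 71, 71, 71, 71, 71]
t=6: [72, 72, 72, 72, 72, 72, 72, 72, 72, 72, 72]
t=7: [74, 74, 74, 74, 74, 74, 74, 74, 74, 74, 74]
t=8: [78, 78, 78, 78, 78, 78, 78, 78, 78, 78, 78]
t=9: [86, 86, 86, 86, 86, 86, 86, 86, 86, 86, 86]
t=10: [102, 102, 102, 102, 102, 102, 102, 102, 102, 102, 102]
t=11: [134, 134, 134, 134, 134, 134, 134, 134, 134, 134, 134]
t=12: [198, 198, 198, 198, 198, 198, 198, 198, 198, 198, 198]
t=13: [85, 85, 85, 85, 85, 85, 85, 85, 85, 85, 85]
t=14: [100, 100, 100, 100, 100, 100, 100, 100, 100, 100, 100]
t=15: [130, 130, 130, 130, 130, 130, 130, 130, 130, 130, 130]
t=16: [190, 190, 190, 190, 190, 190, 190, 190, 190, 190, 190]
t=17: [69, 69, 69, 69, 69, 69, 69, 69, 69, 69, 69]
t=18: [68, 68, 68, 68, 68, 68, 68, 68, 68, 68, 68]
t=19: [66, 66, 66, 66, 66, 66, 66, 66, 66, 66, 66]
t=20: [62, 62, 62, 62, 62, 62, 62, 62, 62, 62, 62]
t=21: [54, 54, 54, 54, 54, 54, 54, 54, 54, 54, 54]
t=22: [38, 38, 38, 38, 38, 38, 38, 38, 38, 38, 38]
t=23: [6, 6, 6, 6, 6, 6, 6, 6, 6, 6, 6]
t=24: [183, 183, 183, 183, 183, 183, 183, 183, 183, 183, 183]
t=25: [55, 55, 55, 55, 55, 55, 55, 55, 55, 55, 55]
t=26: [40, 40, 40, 40, 40, 40, 40, 40, 40, 40, 40]
t=27: [10, 10, 10, 10, 10, 10, 10, 10, 10, 10, 10]
t=28: [191, 191, 191, 191, 191, 191, 191, 191, 191, 191, 191]
t=29: [71, 71, 71, 71, 71, 71, 71, 71, 71, 71, 71]

Answer: 24
Key observation: The state at step 5, [71, 71, 71, 71, 71, 71, 71, 71, 71, 71, 71], reappears at step 29 — and no state repeats earlier — so the cycle the system enters has period 24.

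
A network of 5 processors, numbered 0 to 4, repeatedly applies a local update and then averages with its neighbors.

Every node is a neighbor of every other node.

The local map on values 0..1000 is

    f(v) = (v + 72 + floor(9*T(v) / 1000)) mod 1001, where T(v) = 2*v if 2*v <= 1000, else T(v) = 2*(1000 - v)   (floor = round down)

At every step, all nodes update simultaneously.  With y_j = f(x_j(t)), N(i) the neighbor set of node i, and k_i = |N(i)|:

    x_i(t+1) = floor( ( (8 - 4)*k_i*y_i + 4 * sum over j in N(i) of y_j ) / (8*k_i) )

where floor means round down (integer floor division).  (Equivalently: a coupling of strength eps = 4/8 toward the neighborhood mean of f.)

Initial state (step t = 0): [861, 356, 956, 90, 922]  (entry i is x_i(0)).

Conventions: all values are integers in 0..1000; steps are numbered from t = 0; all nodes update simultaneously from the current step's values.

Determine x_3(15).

Answer: x_3(15) = 569

Derivation:
t=0: [861, 356, 956, 90, 922]
t=1: [669, 482, 329, 380, 692]
t=2: [647, 578, 519, 539, 656]
t=3: [688, 663, 641, 648, 692]
t=4: [751, 742, 734, 737, 753]
t=5: [822, 818, 815, 817, 823]
t=6: [895, 893, 892, 893, 895]
t=7: [967, 966, 966, 966, 967]
t=8: [37, 37, 37, 37, 37]
t=9: [109, 109, 109, 109, 109]
t=10: [182, 182, 182, 182, 182]
t=11: [257, 257, 257, 257, 257]
t=12: [333, 333, 333, 333, 333]
t=13: [410, 410, 410, 410, 410]
t=14: [489, 489, 489, 489, 489]
t=15: [569, 569, 569, 569, 569]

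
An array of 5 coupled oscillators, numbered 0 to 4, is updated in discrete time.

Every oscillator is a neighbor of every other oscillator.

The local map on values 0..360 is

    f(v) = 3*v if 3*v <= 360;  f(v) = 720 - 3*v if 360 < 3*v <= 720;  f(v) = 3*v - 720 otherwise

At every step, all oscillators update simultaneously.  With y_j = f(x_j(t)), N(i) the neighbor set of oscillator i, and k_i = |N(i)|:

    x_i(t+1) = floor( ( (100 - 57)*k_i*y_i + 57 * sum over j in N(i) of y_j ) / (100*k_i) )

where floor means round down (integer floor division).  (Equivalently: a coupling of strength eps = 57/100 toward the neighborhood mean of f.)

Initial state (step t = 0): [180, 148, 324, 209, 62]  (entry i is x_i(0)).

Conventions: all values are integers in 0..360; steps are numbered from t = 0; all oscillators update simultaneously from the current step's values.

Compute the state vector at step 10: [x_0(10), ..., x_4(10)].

Simulating step by step:
t=0: [180, 148, 324, 209, 62]
t=1: [192, 219, 213, 167, 194]
t=2: [133, 110, 115, 154, 131]
t=3: [317, 320, 324, 299, 319]
t=4: [228, 231, 234, 212, 230]
t=5: [38, 35, 32, 51, 36]
t=6: [114, 112, 109, 126, 113]
t=7: [338, 336, 334, 338, 337]
t=8: [291, 289, 287, 291, 290]
t=9: [150, 148, 146, 150, 149]
t=10: [272, 274, 276, 272, 273]

Answer: [272, 274, 276, 272, 273]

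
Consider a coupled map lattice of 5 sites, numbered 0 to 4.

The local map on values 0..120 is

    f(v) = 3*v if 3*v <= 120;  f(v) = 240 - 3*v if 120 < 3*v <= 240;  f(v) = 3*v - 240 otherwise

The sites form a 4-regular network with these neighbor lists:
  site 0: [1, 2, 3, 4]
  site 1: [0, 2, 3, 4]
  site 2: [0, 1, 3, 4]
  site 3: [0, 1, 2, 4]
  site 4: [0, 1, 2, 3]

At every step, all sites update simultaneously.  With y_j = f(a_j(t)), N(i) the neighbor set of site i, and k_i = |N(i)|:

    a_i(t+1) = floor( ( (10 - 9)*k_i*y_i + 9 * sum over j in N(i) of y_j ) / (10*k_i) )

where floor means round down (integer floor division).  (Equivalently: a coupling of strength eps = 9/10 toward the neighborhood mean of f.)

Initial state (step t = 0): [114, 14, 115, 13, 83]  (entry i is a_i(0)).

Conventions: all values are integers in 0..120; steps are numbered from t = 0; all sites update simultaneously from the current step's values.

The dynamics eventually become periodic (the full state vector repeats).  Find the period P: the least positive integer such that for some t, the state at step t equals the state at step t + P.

Simulating step by step:
t=0: [114, 14, 115, 13, 83]
t=1: [54, 61, 53, 61, 65]
t=2: [61, 64, 61, 64, 65]
t=3: [50, 51, 50, 51, 51]
t=4: [87, 88, 87, 88, 88]
t=5: [23, 22, 23, 22, 22]
t=6: [66, 67, 66, 67, 67]
t=7: [39, 40, 39, 40, 40]
t=8: [119, 118, 119, 118, 118]
t=9: [114, 115, 114, 115, 115]
t=10: [104, 103, 104, 103, 103]
t=11: [69, 70, 69, 70, 70]
t=12: [30, 31, 30, 31, 31]
t=13: [92, 91, 92, 91, 91]
t=14: [33, 34, 33, 34, 34]
t=15: [101, 100, 101, 100, 100]
t=16: [60, 61, 60, 61, 61]
t=17: [57, 58, 57, 58, 58]
t=18: [66, 67, 66, 67, 67]

Answer: 12
Key observation: The state at step 6, [66, 67, 66, 67, 67], reappears at step 18 — and no state repeats earlier — so the cycle the system enters has period 12.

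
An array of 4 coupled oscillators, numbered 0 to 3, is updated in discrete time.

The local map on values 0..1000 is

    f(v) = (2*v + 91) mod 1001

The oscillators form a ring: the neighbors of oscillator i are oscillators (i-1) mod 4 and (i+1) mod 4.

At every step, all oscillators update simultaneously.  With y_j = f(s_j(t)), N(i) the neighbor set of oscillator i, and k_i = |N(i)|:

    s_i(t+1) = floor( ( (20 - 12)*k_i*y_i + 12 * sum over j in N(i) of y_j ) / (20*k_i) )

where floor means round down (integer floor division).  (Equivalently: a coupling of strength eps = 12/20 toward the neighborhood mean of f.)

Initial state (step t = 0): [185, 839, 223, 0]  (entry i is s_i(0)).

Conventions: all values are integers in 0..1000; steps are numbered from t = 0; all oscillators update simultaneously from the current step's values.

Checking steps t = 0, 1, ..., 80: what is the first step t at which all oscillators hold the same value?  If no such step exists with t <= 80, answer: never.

Answer: 39
Key observation: Synchronization is absorbing here: once all oscillators are equal they stay equal, and step 39 is the first all-equal step.

Derivation:
t=0: [185, 839, 223, 0]  (not all equal)
t=1: [442, 606, 472, 335]  (not all equal)
t=2: [708, 423, 332, 607]  (not all equal)
t=3: [574, 753, 674, 499]  (not all equal)
t=4: [300, 441, 380, 238]  (not all equal)
t=5: [738, 851, 802, 689]  (not all equal)
t=6: [604, 694, 655, 565]  (not all equal)
t=7: [328, 400, 369, 297]  (not all equal)
t=8: [771, 829, 804, 746]  (not all equal)
t=9: [651, 698, 678, 631]  (not all equal)
t=10: [408, 445, 429, 392]  (not all equal)
t=11: [919, 949, 936, 906]  (not all equal)
t=12: [938, 962, 951, 927]  (not all equal)
t=13: [673, 592, 683, 965]  (not all equal)
t=14: [262, 377, 270, 275]  (not all equal)
t=15: [691, 711, 698, 630]  (not all equal)
t=16: [447, 492, 453, 427]  (not all equal)
t=17: [699, 624, 704, 972]  (not all equal)
t=18: [306, 431, 310, 309]  (not all equal)
t=19: [779, 805, 783, 707]  (not all equal)
t=20: [620, 671, 623, 592]  (not all equal)
t=21: [343, 372, 346, 309]  (not all equal)
t=22: [774, 802, 776, 751]  (not all equal)
t=23: [641, 661, 642, 620]  (not all equal)
t=24: [371, 388, 372, 355]  (not all equal)
t=25: [833, 847, 834, 820]  (not all equal)
t=26: [756, 767, 757, 746]  (not all equal)
t=27: [602, 611, 603, 594]  (not all equal)
t=28: [294, 301, 295, 288]  (not all equal)
t=29: [679, 685, 680, 674]  (not all equal)
t=30: [448, 453, 449, 444]  (not all equal)
t=31: [987, 991, 988, 984]  (not all equal)
t=32: [63, 66, 64, 61]  (not all equal)
t=33: [217, 220, 218, 216]  (not all equal)
t=34: [526, 528, 527, 524]  (not all equal)
t=35: [142, 144, 142, 141]  (not all equal)
t=36: [375, 376, 375, 374]  (not all equal)
t=37: [841, 841, 841, 840]  (not all equal)
t=38: [771, 772, 771, 771]  (not all equal)
t=39: [632, 632, 632, 632]  (all equal)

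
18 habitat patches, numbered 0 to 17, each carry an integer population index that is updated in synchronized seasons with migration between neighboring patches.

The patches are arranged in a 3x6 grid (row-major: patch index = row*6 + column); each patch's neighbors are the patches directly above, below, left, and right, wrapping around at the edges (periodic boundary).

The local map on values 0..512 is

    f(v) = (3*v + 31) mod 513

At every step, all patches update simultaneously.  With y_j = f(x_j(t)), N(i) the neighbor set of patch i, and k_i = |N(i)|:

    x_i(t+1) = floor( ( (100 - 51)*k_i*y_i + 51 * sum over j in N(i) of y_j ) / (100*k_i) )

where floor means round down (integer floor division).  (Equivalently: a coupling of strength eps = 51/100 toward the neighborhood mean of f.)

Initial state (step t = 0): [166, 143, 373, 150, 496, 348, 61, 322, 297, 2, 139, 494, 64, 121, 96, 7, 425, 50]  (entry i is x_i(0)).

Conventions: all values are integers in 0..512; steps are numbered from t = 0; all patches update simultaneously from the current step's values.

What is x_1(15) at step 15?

Simulating step by step:
t=0: [166, 143, 373, 150, 496, 348, 61, 322, 297, 2, 139, 494, 64, 121, 96, 7, 425, 50]
t=1: [128, 355, 273, 325, 401, 174, 259, 425, 323, 195, 384, 352, 211, 382, 281, 167, 286, 221]
t=2: [274, 185, 345, 326, 237, 129, 260, 265, 376, 197, 172, 115, 206, 183, 303, 179, 256, 168]
t=3: [284, 132, 163, 298, 269, 328, 294, 226, 178, 144, 144, 282, 159, 153, 246, 194, 183, 165]
t=4: [415, 344, 149, 315, 343, 382, 379, 270, 143, 357, 382, 354, 411, 416, 208, 201, 147, 190]
t=5: [194, 185, 374, 317, 174, 129, 182, 274, 355, 189, 156, 100, 210, 218, 236, 206, 281, 161]
t=6: [138, 129, 169, 279, 242, 265, 148, 214, 133, 191, 348, 287, 115, 184, 175, 212, 263, 160]
t=7: [419, 294, 171, 239, 250, 354, 406, 256, 251, 170, 154, 357, 375, 161, 107, 176, 272, 425]
t=8: [232, 269, 175, 162, 275, 145, 205, 254, 221, 146, 331, 172, 161, 149, 216, 143, 302, 214]
t=9: [222, 288, 107, 169, 347, 324, 132, 279, 210, 377, 412, 178, 126, 332, 229, 360, 395, 196]
t=10: [307, 300, 269, 91, 143, 289, 336, 296, 206, 130, 172, 186, 291, 172, 175, 112, 154, 197]
t=11: [369, 358, 274, 349, 380, 326, 173, 275, 219, 313, 201, 106, 267, 177, 130, 340, 365, 224]
t=12: [173, 146, 259, 148, 169, 344, 161, 211, 284, 271, 193, 278, 205, 172, 281, 143, 110, 254]
t=13: [99, 295, 358, 374, 135, 106, 86, 185, 326, 340, 183, 225, 110, 158, 324, 420, 286, 249]
t=14: [339, 323, 232, 164, 330, 326, 263, 251, 328, 134, 164, 218, 353, 416, 411, 259, 315, 292]
t=15: [183, 335, 262, 189, 373, 382, 217, 330, 393, 316, 205, 238, 155, 259, 277, 290, 380, 345]

Answer: x_1(15) = 335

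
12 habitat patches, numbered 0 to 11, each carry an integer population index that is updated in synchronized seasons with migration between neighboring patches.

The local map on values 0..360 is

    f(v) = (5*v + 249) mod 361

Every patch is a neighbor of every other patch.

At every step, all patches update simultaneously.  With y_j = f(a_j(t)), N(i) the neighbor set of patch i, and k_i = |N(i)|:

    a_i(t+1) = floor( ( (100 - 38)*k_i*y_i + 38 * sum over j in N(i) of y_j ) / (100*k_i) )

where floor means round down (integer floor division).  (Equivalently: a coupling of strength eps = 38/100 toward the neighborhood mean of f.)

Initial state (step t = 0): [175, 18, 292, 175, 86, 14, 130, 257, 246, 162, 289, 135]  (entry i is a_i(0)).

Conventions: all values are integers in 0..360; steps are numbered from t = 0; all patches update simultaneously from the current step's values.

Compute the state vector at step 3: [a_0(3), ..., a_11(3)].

Simulating step by step:
t=0: [175, 18, 292, 175, 86, 14, 130, 257, 246, 162, 289, 135]
t=1: [107, 281, 238, 107, 269, 270, 187, 136, 103, 280, 229, 201]
t=2: [106, 193, 278, 106, 158, 160, 129, 191, 94, 190, 252, 170]
t=3: [100, 143, 180, 100, 252, 258, 167, 137, 276, 134, 104, 76]

Answer: [100, 143, 180, 100, 252, 258, 167, 137, 276, 134, 104, 76]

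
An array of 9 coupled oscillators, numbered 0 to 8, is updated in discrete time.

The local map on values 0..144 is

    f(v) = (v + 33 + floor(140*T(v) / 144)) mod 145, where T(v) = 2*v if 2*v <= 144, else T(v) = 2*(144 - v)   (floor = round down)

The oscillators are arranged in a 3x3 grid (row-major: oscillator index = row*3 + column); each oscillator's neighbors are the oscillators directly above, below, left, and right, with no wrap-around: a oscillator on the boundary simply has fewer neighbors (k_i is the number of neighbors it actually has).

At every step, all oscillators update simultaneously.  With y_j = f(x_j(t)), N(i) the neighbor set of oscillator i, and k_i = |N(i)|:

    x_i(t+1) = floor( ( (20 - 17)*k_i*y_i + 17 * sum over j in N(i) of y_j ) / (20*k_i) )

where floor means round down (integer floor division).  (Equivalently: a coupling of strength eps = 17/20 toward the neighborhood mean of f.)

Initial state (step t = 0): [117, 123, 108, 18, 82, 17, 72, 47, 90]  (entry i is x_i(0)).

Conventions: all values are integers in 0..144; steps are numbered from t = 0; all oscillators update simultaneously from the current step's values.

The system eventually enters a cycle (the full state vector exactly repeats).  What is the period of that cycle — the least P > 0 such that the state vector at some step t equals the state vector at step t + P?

Simulating step by step:
t=0: [117, 123, 108, 18, 82, 17, 72, 47, 90]
t=1: [66, 68, 66, 82, 65, 80, 62, 81, 58]
t=2: [87, 82, 88, 78, 88, 75, 87, 72, 86]
t=3: [90, 85, 92, 86, 93, 86, 95, 87, 96]
t=4: [85, 82, 85, 81, 85, 80, 84, 79, 84]
t=5: [89, 87, 90, 87, 90, 88, 91, 88, 91]
t=6: [84, 83, 84, 83, 84, 82, 84, 82, 83]
t=7: [88, 88, 89, 88, 89, 88, 89, 88, 89]
t=8: [84, 83, 83, 83, 83, 83, 83, 83, 83]
t=9: [88, 88, 89, 88, 89, 89, 89, 89, 89]
t=10: [84, 83, 83, 83, 83, 83, 83, 83, 83]

Answer: 2
Key observation: The state at step 8, [84, 83, 83, 83, 83, 83, 83, 83, 83], reappears at step 10 — and no state repeats earlier — so the cycle the system enters has period 2.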